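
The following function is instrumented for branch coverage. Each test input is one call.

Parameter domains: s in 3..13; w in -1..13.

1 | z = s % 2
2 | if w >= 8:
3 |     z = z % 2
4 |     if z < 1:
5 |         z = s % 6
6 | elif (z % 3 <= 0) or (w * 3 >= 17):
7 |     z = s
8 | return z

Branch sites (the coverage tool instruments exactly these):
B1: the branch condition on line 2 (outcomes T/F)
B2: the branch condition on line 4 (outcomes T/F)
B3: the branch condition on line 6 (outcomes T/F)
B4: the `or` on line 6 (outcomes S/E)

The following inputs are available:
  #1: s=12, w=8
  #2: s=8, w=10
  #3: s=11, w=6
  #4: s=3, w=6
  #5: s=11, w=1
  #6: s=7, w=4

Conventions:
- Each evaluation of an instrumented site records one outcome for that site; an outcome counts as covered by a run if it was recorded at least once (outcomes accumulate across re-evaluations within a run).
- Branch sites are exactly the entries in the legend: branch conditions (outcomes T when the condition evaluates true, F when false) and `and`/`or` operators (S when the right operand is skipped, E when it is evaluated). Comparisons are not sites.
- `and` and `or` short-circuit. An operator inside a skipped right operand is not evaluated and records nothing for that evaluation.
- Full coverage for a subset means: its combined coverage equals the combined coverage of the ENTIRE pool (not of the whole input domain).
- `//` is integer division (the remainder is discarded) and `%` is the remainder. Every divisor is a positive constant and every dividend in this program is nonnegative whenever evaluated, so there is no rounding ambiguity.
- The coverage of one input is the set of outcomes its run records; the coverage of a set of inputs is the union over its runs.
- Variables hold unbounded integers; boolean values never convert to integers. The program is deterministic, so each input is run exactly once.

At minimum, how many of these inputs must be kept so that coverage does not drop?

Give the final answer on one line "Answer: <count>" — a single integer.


input #1 (s=12, w=8): covers B1=T, B2=T
input #2 (s=8, w=10): covers B1=T, B2=T
input #3 (s=11, w=6): covers B1=F, B3=T, B4=E
input #4 (s=3, w=6): covers B1=F, B3=T, B4=E
input #5 (s=11, w=1): covers B1=F, B3=F, B4=E
input #6 (s=7, w=4): covers B1=F, B3=F, B4=E
pool-wide coverage (6 outcomes): B1=T, B1=F, B2=T, B3=T, B3=F, B4=E
checked all size-1 subsets: none covers 6 outcomes (max 3/6)
checked all size-2 subsets: none covers 6 outcomes (max 5/6)
inputs {1, 3, 5} (size 3) cover everything; no size-3 subset with a lexicographically smaller index list covers all 6
Answer: 3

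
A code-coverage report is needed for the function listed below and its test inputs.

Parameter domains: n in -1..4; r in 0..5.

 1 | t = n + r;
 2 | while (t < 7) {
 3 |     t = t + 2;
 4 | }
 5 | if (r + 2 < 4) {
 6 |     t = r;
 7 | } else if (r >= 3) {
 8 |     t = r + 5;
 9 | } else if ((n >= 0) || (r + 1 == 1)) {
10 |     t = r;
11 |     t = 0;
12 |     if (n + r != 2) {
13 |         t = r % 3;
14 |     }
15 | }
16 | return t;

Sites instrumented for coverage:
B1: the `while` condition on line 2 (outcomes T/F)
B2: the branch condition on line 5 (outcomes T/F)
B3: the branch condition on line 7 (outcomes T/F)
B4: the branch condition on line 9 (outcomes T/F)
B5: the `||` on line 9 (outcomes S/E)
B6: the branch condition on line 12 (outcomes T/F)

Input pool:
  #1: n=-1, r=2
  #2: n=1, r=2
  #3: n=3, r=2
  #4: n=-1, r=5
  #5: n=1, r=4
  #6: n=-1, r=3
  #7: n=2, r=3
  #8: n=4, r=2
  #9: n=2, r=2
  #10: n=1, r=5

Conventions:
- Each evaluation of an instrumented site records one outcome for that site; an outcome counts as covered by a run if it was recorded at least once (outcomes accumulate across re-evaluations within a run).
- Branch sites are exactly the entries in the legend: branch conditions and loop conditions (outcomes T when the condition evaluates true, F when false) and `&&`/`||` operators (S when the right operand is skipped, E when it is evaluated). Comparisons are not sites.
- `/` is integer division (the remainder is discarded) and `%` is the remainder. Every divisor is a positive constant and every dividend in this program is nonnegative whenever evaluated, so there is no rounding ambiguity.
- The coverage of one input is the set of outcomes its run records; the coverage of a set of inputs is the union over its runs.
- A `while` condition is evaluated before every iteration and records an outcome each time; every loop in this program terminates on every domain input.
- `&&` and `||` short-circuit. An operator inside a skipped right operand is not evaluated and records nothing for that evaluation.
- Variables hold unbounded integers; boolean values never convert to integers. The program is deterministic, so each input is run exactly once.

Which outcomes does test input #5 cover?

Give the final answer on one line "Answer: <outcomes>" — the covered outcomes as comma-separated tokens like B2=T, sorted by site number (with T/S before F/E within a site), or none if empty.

Simulating input #5 (n=1, r=4) step by step:
  B1->T, B1->F, B2->F, B3->T
as a set, this run covers: B1=T, B1=F, B2=F, B3=T

Answer: B1=T, B1=F, B2=F, B3=T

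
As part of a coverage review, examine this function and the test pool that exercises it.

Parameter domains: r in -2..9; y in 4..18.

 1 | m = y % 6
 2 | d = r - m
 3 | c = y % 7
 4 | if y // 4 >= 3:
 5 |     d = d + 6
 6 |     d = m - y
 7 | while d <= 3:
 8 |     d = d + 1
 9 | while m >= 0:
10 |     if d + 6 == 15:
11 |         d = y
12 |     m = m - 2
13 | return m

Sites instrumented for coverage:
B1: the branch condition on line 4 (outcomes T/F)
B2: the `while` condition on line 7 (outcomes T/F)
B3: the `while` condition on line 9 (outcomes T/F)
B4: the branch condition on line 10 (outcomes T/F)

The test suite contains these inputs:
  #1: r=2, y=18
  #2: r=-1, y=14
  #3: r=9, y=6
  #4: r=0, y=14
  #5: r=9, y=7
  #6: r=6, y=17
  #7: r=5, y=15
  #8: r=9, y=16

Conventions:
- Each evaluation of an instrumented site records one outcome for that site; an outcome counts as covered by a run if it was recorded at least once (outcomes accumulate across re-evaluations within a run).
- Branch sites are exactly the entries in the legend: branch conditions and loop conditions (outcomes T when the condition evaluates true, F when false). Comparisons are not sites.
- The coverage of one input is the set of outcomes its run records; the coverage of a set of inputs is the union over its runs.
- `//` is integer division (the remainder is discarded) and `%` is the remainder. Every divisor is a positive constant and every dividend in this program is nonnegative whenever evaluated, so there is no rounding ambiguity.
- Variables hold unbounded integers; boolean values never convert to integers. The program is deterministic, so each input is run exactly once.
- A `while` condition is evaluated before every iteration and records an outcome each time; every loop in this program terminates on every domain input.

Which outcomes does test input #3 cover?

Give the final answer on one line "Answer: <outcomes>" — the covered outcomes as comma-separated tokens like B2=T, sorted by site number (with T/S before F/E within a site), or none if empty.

Tracing the run of input #3 (r=9, y=6):
  B1->F, B2->F, B3->T, B4->T, B3->F
collecting distinct outcomes: B1=F, B2=F, B3=T, B3=F, B4=T

Answer: B1=F, B2=F, B3=T, B3=F, B4=T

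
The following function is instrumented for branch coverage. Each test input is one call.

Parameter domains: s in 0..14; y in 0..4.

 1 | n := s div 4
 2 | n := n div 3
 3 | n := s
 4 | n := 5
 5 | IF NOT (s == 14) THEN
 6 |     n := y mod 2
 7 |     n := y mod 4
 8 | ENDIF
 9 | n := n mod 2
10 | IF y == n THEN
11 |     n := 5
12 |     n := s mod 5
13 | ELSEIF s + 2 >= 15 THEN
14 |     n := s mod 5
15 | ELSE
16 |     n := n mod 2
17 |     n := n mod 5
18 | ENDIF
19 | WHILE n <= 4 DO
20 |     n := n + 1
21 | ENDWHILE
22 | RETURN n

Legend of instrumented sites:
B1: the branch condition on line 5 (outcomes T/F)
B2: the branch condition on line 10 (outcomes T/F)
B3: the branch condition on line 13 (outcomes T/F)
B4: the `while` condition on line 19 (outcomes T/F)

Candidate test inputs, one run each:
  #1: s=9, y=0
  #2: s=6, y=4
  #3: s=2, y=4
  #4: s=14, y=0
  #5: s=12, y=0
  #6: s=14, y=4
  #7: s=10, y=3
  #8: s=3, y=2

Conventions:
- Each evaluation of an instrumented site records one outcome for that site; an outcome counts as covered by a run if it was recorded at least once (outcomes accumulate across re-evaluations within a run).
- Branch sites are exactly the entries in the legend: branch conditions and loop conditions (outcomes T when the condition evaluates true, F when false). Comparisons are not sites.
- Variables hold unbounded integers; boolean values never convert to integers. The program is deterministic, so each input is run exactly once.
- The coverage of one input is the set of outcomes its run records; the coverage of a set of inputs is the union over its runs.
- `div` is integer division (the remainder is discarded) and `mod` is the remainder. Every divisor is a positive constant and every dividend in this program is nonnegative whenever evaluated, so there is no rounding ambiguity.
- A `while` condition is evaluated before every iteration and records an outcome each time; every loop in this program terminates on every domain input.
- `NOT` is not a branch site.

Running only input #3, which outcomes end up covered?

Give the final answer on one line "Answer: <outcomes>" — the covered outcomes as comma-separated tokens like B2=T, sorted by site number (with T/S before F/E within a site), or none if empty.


Tracing the run of input #3 (s=2, y=4):
  B1->T, B2->F, B3->F, B4->T, B4->T, B4->T, B4->T, B4->T, B4->F
as a set, this run covers: B1=T, B2=F, B3=F, B4=T, B4=F
Answer: B1=T, B2=F, B3=F, B4=T, B4=F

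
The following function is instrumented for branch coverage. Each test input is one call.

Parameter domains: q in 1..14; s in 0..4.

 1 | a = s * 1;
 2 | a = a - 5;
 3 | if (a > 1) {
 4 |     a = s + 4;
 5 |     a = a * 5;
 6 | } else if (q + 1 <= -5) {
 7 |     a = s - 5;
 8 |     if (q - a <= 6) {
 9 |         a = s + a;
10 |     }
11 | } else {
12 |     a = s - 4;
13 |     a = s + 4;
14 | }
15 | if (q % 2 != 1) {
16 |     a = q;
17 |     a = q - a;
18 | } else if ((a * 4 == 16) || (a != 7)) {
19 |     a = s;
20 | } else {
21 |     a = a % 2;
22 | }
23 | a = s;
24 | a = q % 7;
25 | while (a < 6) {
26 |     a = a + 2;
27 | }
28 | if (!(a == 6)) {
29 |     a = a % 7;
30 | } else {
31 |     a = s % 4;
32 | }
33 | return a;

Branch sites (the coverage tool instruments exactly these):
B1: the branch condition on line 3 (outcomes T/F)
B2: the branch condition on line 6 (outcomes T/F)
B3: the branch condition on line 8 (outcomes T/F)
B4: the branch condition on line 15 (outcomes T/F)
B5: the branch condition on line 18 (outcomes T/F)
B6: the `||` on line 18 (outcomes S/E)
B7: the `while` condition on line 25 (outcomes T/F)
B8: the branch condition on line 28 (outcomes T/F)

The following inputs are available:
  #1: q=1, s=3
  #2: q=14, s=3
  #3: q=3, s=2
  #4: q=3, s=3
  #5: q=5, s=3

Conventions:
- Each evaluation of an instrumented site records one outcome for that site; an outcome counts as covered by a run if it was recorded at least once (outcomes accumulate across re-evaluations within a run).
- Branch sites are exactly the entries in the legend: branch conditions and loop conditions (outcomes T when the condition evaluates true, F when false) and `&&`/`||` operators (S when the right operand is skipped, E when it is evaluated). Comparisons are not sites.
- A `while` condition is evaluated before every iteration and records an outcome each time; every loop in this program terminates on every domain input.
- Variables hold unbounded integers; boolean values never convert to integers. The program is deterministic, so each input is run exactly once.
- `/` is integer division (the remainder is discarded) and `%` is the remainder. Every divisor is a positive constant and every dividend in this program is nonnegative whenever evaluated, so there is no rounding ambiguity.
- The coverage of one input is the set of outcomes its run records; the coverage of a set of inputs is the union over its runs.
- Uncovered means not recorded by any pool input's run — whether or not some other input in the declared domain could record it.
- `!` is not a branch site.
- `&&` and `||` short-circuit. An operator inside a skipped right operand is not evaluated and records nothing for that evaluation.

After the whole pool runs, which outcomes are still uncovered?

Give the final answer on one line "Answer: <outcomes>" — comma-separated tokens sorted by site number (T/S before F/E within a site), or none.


run #1 (q=1, s=3) runs B1->F, B2->F, B4->F, B6->E, B5->F, B7->T, B7->T, B7->T, B7->F, B8->T; records B1=F, B2=F, B4=F, B5=F, B6=E, B7=T, B7=F, B8=T
run #2 (q=14, s=3) runs B1->F, B2->F, B4->T, B7->T, B7->T, B7->T, B7->F, B8->F; records B1=F, B2=F, B4=T, B7=T, B7=F, B8=F
run #3 (q=3, s=2) runs B1->F, B2->F, B4->F, B6->E, B5->T, B7->T, B7->T, B7->F, B8->T; records B1=F, B2=F, B4=F, B5=T, B6=E, B7=T, B7=F, B8=T
run #4 (q=3, s=3) runs B1->F, B2->F, B4->F, B6->E, B5->F, B7->T, B7->T, B7->F, B8->T; records B1=F, B2=F, B4=F, B5=F, B6=E, B7=T, B7=F, B8=T
run #5 (q=5, s=3) runs B1->F, B2->F, B4->F, B6->E, B5->F, B7->T, B7->F, B8->T; records B1=F, B2=F, B4=F, B5=F, B6=E, B7=T, B7=F, B8=T
union over the pool: B1=F, B2=F, B4=T, B4=F, B5=T, B5=F, B6=E, B7=T, B7=F, B8=T, B8=F
uncovered (5 of 16): B1=T, B2=T, B3=T, B3=F, B6=S
Answer: B1=T, B2=T, B3=T, B3=F, B6=S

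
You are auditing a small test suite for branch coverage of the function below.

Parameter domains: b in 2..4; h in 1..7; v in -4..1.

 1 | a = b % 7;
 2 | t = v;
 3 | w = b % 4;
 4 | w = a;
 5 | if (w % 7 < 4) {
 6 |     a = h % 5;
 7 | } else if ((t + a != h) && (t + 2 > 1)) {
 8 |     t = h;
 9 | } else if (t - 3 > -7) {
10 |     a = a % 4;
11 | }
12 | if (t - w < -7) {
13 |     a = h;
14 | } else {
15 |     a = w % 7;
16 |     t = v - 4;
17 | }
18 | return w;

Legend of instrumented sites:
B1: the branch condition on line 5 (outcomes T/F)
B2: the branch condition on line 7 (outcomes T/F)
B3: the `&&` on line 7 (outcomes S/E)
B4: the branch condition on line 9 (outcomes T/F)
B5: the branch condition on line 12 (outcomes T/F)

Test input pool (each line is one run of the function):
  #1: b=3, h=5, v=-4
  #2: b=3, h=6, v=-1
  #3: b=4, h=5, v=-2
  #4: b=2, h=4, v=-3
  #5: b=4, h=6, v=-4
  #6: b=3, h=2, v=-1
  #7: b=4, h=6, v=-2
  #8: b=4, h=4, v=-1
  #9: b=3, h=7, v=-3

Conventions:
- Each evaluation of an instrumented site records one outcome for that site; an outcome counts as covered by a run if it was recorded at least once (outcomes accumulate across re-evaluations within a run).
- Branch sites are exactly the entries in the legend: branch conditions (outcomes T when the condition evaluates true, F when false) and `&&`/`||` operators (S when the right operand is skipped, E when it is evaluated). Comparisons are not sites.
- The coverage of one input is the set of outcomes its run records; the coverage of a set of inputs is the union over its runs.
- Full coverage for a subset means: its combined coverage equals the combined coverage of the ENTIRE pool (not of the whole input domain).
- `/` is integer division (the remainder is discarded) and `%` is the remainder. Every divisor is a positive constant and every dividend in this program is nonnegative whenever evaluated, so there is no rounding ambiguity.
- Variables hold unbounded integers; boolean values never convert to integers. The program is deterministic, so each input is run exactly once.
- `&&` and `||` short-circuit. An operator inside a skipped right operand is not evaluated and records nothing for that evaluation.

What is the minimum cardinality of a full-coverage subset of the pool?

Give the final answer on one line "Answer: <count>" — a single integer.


input #1, b=3, h=5, v=-4: outcomes B1=T, B5=F
input #2, b=3, h=6, v=-1: outcomes B1=T, B5=F
input #3, b=4, h=5, v=-2: outcomes B1=F, B2=F, B3=E, B4=T, B5=F
input #4, b=2, h=4, v=-3: outcomes B1=T, B5=F
input #5, b=4, h=6, v=-4: outcomes B1=F, B2=F, B3=E, B4=F, B5=T
input #6, b=3, h=2, v=-1: outcomes B1=T, B5=F
input #7, b=4, h=6, v=-2: outcomes B1=F, B2=F, B3=E, B4=T, B5=F
input #8, b=4, h=4, v=-1: outcomes B1=F, B2=F, B3=E, B4=T, B5=F
input #9, b=3, h=7, v=-3: outcomes B1=T, B5=F
union over all inputs: B1=T, B1=F, B2=F, B3=E, B4=T, B4=F, B5=T, B5=F (8 outcomes)
no size-1 subset reaches all 8 outcomes (best union: 5/8)
no size-2 subset reaches all 8 outcomes (best union: 7/8)
at size 3, {1, 3, 5} reaches all 8 outcomes; every lexicographically earlier size-3 subset fails
Answer: 3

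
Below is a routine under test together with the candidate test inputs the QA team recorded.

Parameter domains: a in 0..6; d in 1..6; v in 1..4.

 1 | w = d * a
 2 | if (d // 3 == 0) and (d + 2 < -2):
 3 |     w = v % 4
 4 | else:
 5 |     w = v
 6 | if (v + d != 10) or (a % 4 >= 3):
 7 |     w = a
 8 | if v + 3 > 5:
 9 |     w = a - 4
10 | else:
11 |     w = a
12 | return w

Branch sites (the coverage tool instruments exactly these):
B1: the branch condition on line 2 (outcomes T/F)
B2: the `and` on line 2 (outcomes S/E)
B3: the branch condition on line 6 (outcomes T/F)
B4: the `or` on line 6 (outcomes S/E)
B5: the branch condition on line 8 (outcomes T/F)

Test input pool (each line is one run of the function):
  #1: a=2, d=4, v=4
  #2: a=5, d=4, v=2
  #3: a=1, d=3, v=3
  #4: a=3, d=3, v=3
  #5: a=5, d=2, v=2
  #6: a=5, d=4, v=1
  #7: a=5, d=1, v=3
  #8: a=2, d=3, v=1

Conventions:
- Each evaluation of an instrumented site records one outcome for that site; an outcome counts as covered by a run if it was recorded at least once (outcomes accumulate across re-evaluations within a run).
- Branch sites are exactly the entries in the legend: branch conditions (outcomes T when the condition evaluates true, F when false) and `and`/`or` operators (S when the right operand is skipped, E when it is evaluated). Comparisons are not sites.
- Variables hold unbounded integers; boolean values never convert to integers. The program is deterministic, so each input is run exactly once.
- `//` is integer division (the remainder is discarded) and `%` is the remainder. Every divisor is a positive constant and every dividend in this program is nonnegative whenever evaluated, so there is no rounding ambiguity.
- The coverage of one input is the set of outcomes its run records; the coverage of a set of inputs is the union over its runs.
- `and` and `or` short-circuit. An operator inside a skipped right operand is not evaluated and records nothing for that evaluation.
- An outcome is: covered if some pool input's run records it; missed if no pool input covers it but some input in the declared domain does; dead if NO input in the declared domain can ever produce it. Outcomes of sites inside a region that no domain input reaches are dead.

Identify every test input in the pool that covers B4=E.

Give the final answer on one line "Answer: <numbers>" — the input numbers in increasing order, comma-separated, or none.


input #1 (a=2, d=4, v=4): misses B4=E
input #2 (a=5, d=4, v=2): misses B4=E
input #3 (a=1, d=3, v=3): misses B4=E
input #4 (a=3, d=3, v=3): misses B4=E
input #5 (a=5, d=2, v=2): misses B4=E
input #6 (a=5, d=4, v=1): misses B4=E
input #7 (a=5, d=1, v=3): misses B4=E
input #8 (a=2, d=3, v=1): misses B4=E
Answer: none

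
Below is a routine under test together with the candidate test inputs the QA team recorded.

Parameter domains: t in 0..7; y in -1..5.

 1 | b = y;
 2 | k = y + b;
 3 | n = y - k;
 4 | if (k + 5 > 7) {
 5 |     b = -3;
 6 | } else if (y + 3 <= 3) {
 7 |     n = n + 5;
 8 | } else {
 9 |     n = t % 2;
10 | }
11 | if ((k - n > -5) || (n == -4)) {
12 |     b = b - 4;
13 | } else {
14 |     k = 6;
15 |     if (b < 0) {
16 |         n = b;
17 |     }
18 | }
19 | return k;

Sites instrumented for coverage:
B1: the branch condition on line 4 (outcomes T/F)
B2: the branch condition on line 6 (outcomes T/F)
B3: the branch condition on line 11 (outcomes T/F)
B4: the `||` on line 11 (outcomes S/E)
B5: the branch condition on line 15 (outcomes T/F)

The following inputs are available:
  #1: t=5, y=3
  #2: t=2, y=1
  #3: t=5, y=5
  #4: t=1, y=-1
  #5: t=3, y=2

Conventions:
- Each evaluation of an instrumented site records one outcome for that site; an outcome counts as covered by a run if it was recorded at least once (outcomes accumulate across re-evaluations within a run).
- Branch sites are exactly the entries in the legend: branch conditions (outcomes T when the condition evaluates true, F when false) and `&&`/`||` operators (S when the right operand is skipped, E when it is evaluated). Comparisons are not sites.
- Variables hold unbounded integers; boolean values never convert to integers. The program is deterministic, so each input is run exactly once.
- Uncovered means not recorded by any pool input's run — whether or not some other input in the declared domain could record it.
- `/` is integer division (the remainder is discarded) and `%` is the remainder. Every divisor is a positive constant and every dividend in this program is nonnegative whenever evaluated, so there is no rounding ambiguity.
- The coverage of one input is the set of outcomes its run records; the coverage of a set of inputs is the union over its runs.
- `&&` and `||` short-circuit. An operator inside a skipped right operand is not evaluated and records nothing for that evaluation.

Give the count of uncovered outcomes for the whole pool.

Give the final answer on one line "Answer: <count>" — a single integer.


input #1, t=5, y=3: events B1->T, B4->S, B3->T; outcomes B1=T, B3=T, B4=S
input #2, t=2, y=1: events B1->F, B2->F, B4->S, B3->T; outcomes B1=F, B2=F, B3=T, B4=S
input #3, t=5, y=5: events B1->T, B4->S, B3->T; outcomes B1=T, B3=T, B4=S
input #4, t=1, y=-1: events B1->F, B2->T, B4->E, B3->F, B5->T; outcomes B1=F, B2=T, B3=F, B4=E, B5=T
input #5, t=3, y=2: events B1->T, B4->S, B3->T; outcomes B1=T, B3=T, B4=S
union over the pool: B1=T, B1=F, B2=T, B2=F, B3=T, B3=F, B4=S, B4=E, B5=T
uncovered (1 of 10): B5=F
Answer: 1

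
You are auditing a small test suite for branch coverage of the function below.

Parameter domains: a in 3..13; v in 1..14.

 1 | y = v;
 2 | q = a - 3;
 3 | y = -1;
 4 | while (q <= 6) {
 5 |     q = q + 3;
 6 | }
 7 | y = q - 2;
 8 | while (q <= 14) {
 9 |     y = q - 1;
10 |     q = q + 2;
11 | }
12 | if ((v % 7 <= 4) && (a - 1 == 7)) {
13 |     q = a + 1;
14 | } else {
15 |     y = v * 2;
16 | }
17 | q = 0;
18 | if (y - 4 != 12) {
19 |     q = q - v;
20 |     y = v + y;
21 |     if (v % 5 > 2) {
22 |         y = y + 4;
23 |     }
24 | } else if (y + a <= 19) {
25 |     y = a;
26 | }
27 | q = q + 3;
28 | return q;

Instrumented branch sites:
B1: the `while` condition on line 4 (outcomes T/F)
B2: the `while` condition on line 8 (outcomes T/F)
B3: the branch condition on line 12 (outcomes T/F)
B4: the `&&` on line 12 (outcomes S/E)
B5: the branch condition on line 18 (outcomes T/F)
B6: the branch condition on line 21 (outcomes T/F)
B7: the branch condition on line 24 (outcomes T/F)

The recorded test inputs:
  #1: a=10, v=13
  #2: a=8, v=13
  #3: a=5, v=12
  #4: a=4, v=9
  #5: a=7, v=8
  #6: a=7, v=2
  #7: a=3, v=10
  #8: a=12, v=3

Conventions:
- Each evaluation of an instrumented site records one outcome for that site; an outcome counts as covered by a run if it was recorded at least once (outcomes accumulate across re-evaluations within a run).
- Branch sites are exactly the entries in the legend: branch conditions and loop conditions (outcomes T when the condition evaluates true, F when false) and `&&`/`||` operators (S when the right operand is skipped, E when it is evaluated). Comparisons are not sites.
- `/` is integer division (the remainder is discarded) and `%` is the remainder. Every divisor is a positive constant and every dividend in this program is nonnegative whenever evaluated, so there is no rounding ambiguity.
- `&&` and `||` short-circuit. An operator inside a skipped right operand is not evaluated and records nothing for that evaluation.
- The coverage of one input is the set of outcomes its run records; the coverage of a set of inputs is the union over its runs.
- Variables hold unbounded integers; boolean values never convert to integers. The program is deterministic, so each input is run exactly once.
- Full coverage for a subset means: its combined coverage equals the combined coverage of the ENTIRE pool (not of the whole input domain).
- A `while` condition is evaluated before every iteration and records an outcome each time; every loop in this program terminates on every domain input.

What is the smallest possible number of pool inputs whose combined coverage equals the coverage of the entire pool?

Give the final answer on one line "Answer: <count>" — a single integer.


input #1 (a=10, v=13): events B1->F, B2->T, B2->T, B2->T, B2->T, B2->F, B4->S, B3->F, B5->T, B6->T; covers B1=F, B2=T, B2=F, B3=F, B4=S, B5=T, B6=T
input #2 (a=8, v=13): events B1->T, B1->F, B2->T, B2->T, B2->T, B2->T, B2->F, B4->S, B3->F, B5->T, B6->T; covers B1=T, B1=F, B2=T, B2=F, B3=F, B4=S, B5=T, B6=T
input #3 (a=5, v=12): events B1->T, B1->T, B1->F, B2->T, B2->T, B2->T, B2->T, B2->F, B4->S, B3->F, B5->T, B6->F; covers B1=T, B1=F, B2=T, B2=F, B3=F, B4=S, B5=T, B6=F
input #4 (a=4, v=9): events B1->T, B1->T, B1->F, B2->T, B2->T, B2->T, B2->T, B2->F, B4->E, B3->F, B5->T, B6->T; covers B1=T, B1=F, B2=T, B2=F, B3=F, B4=E, B5=T, B6=T
input #5 (a=7, v=8): events B1->T, B1->F, B2->T, B2->T, B2->T, B2->T, B2->F, B4->E, B3->F, B5->F, B7->F; covers B1=T, B1=F, B2=T, B2=F, B3=F, B4=E, B5=F, B7=F
input #6 (a=7, v=2): events B1->T, B1->F, B2->T, B2->T, B2->T, B2->T, B2->F, B4->E, B3->F, B5->T, B6->F; covers B1=T, B1=F, B2=T, B2=F, B3=F, B4=E, B5=T, B6=F
input #7 (a=3, v=10): events B1->T, B1->T, B1->T, B1->F, B2->T, B2->T, B2->T, B2->F, B4->E, B3->F, B5->T, B6->F; covers B1=T, B1=F, B2=T, B2=F, B3=F, B4=E, B5=T, B6=F
input #8 (a=12, v=3): events B1->F, B2->T, B2->T, B2->T, B2->F, B4->E, B3->F, B5->T, B6->T; covers B1=F, B2=T, B2=F, B3=F, B4=E, B5=T, B6=T
the full pool covers 12 outcomes: B1=T, B1=F, B2=T, B2=F, B3=F, B4=S, B4=E, B5=T, B5=F, B6=T, B6=F, B7=F
every size-1 subset falls short of the 12 outcomes (best: 8/12)
every size-2 subset falls short of the 12 outcomes (best: 11/12)
inputs {1, 3, 5} (size 3) cover everything; no size-3 subset with a lexicographically smaller index list covers all 12
Answer: 3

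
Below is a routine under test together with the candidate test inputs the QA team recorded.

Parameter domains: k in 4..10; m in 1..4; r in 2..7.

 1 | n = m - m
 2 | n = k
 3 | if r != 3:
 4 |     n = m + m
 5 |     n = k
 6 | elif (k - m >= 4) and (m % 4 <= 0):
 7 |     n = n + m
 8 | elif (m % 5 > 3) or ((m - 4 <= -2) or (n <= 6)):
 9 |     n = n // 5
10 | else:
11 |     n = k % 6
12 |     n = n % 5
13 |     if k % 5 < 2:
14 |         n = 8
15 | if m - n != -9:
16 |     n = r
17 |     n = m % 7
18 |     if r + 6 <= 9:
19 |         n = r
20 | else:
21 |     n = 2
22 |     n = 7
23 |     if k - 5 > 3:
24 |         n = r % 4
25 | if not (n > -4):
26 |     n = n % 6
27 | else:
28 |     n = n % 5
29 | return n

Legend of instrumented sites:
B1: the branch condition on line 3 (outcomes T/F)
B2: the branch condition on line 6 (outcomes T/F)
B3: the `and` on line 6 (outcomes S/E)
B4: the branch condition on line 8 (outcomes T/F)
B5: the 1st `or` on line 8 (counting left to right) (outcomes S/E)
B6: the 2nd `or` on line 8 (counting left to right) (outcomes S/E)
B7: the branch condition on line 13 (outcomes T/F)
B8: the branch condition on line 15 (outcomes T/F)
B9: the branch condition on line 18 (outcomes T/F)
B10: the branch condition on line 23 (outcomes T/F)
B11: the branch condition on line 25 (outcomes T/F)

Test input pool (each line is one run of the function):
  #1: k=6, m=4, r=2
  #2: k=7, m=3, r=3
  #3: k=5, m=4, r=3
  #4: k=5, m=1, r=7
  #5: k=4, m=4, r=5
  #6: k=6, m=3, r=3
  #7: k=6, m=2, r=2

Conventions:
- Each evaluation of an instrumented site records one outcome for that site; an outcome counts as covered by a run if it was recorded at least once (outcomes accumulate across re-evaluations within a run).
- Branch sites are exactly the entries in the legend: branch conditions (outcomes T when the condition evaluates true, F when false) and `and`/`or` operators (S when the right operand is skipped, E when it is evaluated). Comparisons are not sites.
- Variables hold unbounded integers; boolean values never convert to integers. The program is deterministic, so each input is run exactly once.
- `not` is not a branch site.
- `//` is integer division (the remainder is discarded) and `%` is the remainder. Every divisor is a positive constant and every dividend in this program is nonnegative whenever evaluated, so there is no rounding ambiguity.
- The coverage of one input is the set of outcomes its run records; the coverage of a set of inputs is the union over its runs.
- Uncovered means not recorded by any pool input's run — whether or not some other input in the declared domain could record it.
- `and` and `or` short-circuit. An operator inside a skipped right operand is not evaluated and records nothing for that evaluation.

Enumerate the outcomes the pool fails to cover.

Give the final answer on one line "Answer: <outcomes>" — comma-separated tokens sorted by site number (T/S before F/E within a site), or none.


run #1 (k=6, m=4, r=2) records B1=T, B8=T, B9=T, B11=F
run #2 (k=7, m=3, r=3) records B1=F, B2=F, B3=E, B4=F, B5=E, B6=E, B7=F, B8=T, B9=T, B11=F
run #3 (k=5, m=4, r=3) records B1=F, B2=F, B3=S, B4=T, B5=S, B8=T, B9=T, B11=F
run #4 (k=5, m=1, r=7) records B1=T, B8=T, B9=F, B11=F
run #5 (k=4, m=4, r=5) records B1=T, B8=T, B9=F, B11=F
run #6 (k=6, m=3, r=3) records B1=F, B2=F, B3=S, B4=T, B5=E, B6=E, B8=T, B9=T, B11=F
run #7 (k=6, m=2, r=2) records B1=T, B8=T, B9=T, B11=F
union over the pool: B1=T, B1=F, B2=F, B3=S, B3=E, B4=T, B4=F, B5=S, B5=E, B6=E, B7=F, B8=T, B9=T, B9=F, B11=F
uncovered (7 of 22): B2=T, B6=S, B7=T, B8=F, B10=T, B10=F, B11=T
Answer: B2=T, B6=S, B7=T, B8=F, B10=T, B10=F, B11=T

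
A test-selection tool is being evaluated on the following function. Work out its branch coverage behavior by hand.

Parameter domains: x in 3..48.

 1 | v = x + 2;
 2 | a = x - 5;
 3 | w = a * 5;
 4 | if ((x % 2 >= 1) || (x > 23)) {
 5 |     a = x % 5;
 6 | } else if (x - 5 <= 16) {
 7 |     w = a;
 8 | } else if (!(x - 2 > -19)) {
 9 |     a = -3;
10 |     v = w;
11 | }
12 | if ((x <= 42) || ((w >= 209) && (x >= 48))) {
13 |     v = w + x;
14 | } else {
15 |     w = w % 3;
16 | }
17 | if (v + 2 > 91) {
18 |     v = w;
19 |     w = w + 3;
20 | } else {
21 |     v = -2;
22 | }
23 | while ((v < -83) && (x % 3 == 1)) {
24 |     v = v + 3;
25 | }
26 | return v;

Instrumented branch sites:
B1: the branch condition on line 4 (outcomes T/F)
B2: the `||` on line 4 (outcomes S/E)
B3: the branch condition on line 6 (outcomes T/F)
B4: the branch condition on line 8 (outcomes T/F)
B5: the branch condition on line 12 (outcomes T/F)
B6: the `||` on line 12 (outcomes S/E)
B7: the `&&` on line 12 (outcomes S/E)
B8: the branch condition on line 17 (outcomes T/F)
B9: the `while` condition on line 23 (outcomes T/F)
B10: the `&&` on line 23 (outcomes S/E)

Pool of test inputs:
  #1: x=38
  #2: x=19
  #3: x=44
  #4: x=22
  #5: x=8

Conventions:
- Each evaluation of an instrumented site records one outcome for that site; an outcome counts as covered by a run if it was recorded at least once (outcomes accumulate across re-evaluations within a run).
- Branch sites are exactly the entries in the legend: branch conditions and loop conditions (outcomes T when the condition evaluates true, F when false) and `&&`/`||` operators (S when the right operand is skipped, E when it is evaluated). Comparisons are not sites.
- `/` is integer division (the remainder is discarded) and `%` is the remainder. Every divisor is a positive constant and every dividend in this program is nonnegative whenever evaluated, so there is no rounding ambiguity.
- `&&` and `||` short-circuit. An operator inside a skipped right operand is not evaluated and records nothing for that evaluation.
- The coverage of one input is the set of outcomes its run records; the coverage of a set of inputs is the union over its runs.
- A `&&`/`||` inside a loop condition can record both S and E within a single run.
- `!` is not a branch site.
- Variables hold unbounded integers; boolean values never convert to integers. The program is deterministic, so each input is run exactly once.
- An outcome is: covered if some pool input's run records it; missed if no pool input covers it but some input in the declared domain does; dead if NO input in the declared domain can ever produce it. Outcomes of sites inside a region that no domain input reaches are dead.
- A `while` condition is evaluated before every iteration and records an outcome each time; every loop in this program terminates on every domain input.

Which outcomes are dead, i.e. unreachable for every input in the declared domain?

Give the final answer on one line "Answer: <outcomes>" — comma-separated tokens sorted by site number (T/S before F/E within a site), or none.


exhaustive pass over the 46-input domain:
  B4=T: never recorded by any domain input -> dead
  B9=T: never recorded by any domain input -> dead
  B10=E: never recorded by any domain input -> dead
  reachable outcomes have witnesses, e.g. B1=T (e.g. x=3), B1=F (e.g. x=4), B2=S (e.g. x=3), B2=E (e.g. x=4)
Answer: B4=T, B9=T, B10=E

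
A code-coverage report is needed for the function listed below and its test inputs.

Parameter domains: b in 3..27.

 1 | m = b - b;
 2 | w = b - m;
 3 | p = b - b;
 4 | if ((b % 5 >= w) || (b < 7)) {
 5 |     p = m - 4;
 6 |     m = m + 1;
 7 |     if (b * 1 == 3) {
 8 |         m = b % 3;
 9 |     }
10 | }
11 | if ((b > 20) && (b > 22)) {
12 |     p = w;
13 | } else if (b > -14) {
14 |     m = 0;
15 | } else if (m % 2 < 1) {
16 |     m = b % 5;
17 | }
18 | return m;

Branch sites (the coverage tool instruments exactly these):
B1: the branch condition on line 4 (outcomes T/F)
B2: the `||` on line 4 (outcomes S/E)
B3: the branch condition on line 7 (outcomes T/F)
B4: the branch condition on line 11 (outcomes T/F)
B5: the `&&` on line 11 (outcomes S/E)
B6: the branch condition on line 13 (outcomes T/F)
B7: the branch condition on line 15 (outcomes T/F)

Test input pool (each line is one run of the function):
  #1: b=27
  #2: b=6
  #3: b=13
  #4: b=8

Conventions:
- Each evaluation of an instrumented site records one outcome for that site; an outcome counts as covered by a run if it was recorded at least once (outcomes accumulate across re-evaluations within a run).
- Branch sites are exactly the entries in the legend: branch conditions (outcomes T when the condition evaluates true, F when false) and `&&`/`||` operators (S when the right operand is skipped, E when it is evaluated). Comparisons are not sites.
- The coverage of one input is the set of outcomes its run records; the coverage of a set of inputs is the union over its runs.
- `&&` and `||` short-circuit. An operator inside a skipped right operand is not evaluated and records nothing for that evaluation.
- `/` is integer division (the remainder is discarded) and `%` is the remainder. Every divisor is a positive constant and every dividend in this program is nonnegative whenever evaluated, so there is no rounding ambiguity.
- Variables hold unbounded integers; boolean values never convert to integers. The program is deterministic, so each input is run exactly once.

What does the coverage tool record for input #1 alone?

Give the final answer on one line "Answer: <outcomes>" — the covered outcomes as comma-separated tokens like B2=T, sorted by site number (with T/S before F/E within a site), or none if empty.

Running input #1 (b=27), event by event:
  B2->E, B1->F, B5->E, B4->T
deduplicating events, the covered set is: B1=F, B2=E, B4=T, B5=E

Answer: B1=F, B2=E, B4=T, B5=E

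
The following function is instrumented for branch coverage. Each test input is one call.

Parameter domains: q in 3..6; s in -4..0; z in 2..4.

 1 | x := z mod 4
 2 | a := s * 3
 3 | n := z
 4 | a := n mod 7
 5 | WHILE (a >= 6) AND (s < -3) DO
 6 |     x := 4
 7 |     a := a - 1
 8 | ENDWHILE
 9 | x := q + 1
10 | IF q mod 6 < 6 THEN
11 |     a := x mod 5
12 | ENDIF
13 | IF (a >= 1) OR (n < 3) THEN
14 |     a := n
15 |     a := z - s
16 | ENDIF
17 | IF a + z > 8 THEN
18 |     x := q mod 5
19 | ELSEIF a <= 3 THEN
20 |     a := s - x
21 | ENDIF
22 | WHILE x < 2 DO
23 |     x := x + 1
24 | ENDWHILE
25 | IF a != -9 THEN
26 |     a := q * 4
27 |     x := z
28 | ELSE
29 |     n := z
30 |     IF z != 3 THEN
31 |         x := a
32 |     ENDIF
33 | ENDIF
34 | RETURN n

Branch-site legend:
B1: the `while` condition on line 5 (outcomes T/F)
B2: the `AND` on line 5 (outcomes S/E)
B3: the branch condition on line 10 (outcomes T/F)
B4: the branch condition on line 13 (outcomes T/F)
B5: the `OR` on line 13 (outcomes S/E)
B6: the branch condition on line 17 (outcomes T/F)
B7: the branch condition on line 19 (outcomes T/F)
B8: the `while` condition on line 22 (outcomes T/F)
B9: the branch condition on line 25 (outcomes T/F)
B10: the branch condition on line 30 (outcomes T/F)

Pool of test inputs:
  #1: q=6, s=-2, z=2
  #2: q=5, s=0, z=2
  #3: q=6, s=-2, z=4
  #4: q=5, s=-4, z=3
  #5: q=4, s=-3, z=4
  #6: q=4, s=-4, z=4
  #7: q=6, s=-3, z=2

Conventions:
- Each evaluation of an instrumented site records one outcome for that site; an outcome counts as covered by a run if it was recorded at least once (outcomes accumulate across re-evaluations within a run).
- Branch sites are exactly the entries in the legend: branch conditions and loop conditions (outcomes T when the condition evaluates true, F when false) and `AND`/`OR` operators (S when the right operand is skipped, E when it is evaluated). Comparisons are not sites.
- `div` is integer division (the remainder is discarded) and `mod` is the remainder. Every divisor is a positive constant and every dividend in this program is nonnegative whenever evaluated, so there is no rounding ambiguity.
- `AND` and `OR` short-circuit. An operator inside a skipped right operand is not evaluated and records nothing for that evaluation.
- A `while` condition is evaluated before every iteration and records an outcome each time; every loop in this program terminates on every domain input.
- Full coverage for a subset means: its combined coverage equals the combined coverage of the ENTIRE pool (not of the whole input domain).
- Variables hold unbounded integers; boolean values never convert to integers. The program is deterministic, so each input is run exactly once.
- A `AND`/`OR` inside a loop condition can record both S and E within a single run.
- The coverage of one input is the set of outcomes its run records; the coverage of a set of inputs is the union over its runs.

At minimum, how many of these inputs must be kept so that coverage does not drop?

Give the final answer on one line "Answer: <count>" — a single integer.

input #1 (q=6, s=-2, z=2): events B2->S, B1->F, B3->T, B5->S, B4->T, B6->F, B7->F, B8->F, B9->T; covers B1=F, B2=S, B3=T, B4=T, B5=S, B6=F, B7=F, B8=F, B9=T
input #2 (q=5, s=0, z=2): events B2->S, B1->F, B3->T, B5->S, B4->T, B6->F, B7->T, B8->F, B9->T; covers B1=F, B2=S, B3=T, B4=T, B5=S, B6=F, B7=T, B8=F, B9=T
input #3 (q=6, s=-2, z=4): events B2->S, B1->F, B3->T, B5->S, B4->T, B6->T, B8->T, B8->F, B9->T; covers B1=F, B2=S, B3=T, B4=T, B5=S, B6=T, B8=T, B8=F, B9=T
input #4 (q=5, s=-4, z=3): events B2->S, B1->F, B3->T, B5->S, B4->T, B6->T, B8->T, B8->T, B8->F, B9->T; covers B1=F, B2=S, B3=T, B4=T, B5=S, B6=T, B8=T, B8=F, B9=T
input #5 (q=4, s=-3, z=4): events B2->S, B1->F, B3->T, B5->E, B4->F, B6->F, B7->T, B8->F, B9->T; covers B1=F, B2=S, B3=T, B4=F, B5=E, B6=F, B7=T, B8=F, B9=T
input #6 (q=4, s=-4, z=4): events B2->S, B1->F, B3->T, B5->E, B4->F, B6->F, B7->T, B8->F, B9->F, B10->T; covers B1=F, B2=S, B3=T, B4=F, B5=E, B6=F, B7=T, B8=F, B9=F, B10=T
input #7 (q=6, s=-3, z=2): events B2->S, B1->F, B3->T, B5->S, B4->T, B6->F, B7->F, B8->F, B9->T; covers B1=F, B2=S, B3=T, B4=T, B5=S, B6=F, B7=F, B8=F, B9=T
pool-wide coverage (16 outcomes): B1=F, B2=S, B3=T, B4=T, B4=F, B5=S, B5=E, B6=T, B6=F, B7=T, B7=F, B8=T, B8=F, B9=T, B9=F, B10=T
no size-1 subset reaches all 16 outcomes (best union: 10/16)
no size-2 subset reaches all 16 outcomes (best union: 15/16)
inputs {1, 3, 6} (size 3) cover everything; no size-3 subset with a lexicographically smaller index list covers all 16

Answer: 3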